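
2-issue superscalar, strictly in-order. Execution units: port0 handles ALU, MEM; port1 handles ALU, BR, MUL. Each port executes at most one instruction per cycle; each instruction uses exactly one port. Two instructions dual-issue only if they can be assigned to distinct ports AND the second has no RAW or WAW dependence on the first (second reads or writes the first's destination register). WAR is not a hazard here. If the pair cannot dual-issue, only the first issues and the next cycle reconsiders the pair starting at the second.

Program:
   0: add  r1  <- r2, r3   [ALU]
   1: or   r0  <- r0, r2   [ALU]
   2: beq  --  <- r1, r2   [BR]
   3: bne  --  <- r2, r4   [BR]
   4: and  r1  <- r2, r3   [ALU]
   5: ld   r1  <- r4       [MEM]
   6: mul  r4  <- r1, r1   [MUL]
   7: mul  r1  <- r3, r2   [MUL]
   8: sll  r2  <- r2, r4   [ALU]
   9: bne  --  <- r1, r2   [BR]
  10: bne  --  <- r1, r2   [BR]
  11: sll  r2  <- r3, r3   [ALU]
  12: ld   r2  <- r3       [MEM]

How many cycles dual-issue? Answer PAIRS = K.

PAIRS = 4

t=0 i0/i1:add or ; 2-wide
t=1 i2:beq ; no-port BR/BR
t=2 i3/i4:bne and ; 2-wide
t=3 i5:ld ; RAW r1
t=4 i6:mul ; no-port MUL/MUL
t=5 i7/i8:mul sll ; 2-wide
t=6 i9:bne ; no-port BR/BR
t=7 i10/i11:bne sll ; 2-wide
t=8 i12:ld ; tail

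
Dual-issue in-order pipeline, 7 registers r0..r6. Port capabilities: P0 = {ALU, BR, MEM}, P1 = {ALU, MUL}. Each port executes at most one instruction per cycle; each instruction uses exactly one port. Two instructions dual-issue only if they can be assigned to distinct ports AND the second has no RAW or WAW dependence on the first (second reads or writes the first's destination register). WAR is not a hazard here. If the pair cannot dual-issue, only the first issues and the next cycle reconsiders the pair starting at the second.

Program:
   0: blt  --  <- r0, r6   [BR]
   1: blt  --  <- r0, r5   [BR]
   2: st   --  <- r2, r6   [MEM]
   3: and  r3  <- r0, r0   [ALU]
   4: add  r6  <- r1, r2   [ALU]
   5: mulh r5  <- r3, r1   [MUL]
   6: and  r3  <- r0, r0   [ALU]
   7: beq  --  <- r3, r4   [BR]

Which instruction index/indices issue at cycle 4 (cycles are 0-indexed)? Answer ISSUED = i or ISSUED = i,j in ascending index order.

ISSUED = 6

c0: i0 blt  no-port BR/BR
c1: i1 blt  no-port BR/MEM
c2: i2,i3 st and  pair
c3: i4,i5 add mulh  pair
c4: i6 and  RAW r3
c5: i7 beq  tail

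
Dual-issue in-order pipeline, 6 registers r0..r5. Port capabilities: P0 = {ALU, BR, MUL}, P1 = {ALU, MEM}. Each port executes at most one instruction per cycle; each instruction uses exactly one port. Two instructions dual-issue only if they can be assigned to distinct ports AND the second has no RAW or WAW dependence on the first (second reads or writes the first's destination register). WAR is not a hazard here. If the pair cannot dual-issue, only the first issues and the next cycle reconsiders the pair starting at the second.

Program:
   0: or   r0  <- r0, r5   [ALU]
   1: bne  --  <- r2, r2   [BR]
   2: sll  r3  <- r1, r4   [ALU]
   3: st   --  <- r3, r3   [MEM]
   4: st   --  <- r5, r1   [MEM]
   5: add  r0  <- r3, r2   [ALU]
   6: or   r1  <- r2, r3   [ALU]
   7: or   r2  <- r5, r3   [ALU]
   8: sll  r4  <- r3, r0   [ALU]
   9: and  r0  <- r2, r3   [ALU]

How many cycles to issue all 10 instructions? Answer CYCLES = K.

CYCLES = 6

t=0 i0&i1:or.ALU bne.BR ; dual
t=1 i2:sll.ALU ; RAW r3
t=2 i3:st.MEM ; no-port MEM/MEM
t=3 i4&i5:st.MEM add.ALU ; dual
t=4 i6&i7:or.ALU or.ALU ; dual
t=5 i8&i9:sll.ALU and.ALU ; dual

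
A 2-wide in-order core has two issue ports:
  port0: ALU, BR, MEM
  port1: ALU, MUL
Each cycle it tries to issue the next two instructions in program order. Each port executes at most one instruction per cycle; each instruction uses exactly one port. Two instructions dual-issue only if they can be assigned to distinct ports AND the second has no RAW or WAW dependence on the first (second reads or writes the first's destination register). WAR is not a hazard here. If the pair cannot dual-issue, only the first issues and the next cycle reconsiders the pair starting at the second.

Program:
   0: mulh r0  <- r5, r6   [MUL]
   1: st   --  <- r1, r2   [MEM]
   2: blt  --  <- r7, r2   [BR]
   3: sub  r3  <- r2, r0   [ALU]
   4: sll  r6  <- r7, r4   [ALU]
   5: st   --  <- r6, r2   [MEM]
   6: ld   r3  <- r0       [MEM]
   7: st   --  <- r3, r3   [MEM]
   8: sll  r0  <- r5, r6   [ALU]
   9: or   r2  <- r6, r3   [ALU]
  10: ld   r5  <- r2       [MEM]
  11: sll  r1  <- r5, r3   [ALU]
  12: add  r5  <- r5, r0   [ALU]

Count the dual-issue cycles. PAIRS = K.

PAIRS = 4

[0] i0/i1  mulh;st  -- pair
[1] i2/i3  blt;sub  -- pair
[2] i4  sll  -- RAW r6
[3] i5  st  -- no-port MEM/MEM
[4] i6  ld  -- no-port MEM/MEM
[5] i7/i8  st;sll  -- pair
[6] i9  or  -- RAW r2
[7] i10  ld  -- RAW r5
[8] i11/i12  sll;add  -- pair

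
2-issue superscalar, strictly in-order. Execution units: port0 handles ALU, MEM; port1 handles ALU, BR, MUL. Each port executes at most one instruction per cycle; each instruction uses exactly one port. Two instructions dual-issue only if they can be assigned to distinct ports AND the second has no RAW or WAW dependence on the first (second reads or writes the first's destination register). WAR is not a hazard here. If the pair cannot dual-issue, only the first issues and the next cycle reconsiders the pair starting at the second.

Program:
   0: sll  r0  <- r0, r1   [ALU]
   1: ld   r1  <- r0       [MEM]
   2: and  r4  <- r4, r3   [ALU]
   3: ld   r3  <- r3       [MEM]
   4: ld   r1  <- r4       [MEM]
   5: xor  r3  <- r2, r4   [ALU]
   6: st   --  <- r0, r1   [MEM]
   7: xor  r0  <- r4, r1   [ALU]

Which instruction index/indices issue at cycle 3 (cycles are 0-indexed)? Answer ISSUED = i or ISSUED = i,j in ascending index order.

#0 head=0: sll i0 RAW r0
#1 head=1: ld+and i1&i2 pair
#2 head=3: ld i3 no-port MEM/MEM
#3 head=4: ld+xor i4&i5 pair
#4 head=6: st+xor i6&i7 pair

ISSUED = 4,5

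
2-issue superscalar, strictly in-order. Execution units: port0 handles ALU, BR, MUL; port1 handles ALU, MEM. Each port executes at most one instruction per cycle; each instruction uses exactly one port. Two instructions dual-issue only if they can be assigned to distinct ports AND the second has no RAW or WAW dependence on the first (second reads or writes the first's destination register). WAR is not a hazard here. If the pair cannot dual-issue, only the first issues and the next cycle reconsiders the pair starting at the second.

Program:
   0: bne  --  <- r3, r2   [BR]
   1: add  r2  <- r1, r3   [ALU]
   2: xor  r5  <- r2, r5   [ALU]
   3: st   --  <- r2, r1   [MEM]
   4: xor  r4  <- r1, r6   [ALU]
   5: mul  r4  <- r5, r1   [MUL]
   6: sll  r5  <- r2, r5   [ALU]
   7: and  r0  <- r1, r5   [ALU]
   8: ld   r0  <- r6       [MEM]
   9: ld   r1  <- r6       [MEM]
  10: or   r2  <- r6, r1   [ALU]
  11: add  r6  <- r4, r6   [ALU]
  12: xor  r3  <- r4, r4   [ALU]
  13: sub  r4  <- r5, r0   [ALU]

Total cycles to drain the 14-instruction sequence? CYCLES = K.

c0: i0+i1 bne/add  dual
c1: i2+i3 xor/st  dual
c2: i4 xor  WAW r4
c3: i5+i6 mul/sll  dual
c4: i7 and  WAW r0
c5: i8 ld  no-port MEM/MEM
c6: i9 ld  RAW r1
c7: i10+i11 or/add  dual
c8: i12+i13 xor/sub  dual

CYCLES = 9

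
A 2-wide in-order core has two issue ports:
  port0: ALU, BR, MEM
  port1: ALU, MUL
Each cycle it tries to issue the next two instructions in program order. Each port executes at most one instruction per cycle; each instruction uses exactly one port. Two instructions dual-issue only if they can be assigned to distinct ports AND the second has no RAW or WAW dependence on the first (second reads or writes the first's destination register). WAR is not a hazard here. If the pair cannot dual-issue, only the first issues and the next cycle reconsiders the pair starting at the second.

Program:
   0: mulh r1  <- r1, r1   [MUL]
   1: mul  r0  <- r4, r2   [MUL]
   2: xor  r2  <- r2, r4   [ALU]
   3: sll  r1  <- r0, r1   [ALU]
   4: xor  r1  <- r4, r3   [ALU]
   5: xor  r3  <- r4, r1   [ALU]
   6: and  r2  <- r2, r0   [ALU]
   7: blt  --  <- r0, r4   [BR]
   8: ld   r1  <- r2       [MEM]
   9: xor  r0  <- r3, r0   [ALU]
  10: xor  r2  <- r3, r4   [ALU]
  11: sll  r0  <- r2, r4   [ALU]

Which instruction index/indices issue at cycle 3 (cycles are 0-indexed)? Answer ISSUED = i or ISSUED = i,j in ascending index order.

ISSUED = 4

0. mulh.MUL @i0  | no-port MUL/MUL
1. mul.MUL/xor.ALU @i1,i2  | pair
2. sll.ALU @i3  | WAW r1
3. xor.ALU @i4  | RAW r1
4. xor.ALU/and.ALU @i5,i6  | pair
5. blt.BR @i7  | no-port BR/MEM
6. ld.MEM/xor.ALU @i8,i9  | pair
7. xor.ALU @i10  | RAW r2
8. sll.ALU @i11  | tail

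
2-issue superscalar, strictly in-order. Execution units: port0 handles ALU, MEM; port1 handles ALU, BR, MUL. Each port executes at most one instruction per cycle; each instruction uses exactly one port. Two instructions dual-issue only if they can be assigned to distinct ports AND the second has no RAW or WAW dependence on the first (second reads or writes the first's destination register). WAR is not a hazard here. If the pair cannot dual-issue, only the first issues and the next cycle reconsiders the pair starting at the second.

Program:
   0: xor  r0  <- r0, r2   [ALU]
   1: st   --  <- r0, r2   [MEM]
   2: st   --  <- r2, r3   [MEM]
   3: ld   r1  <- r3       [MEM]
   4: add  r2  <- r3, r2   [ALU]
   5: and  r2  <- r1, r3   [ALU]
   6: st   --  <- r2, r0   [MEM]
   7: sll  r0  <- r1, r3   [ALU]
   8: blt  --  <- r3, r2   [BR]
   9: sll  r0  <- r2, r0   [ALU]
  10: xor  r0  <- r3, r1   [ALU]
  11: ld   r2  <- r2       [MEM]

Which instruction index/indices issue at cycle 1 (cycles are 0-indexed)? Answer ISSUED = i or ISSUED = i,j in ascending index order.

ISSUED = 1

c0: i0 xor  RAW r0
c1: i1 st  no-port MEM/MEM
c2: i2 st  no-port MEM/MEM
c3: i3+i4 ld add  pair
c4: i5 and  RAW r2
c5: i6+i7 st sll  pair
c6: i8+i9 blt sll  pair
c7: i10+i11 xor ld  pair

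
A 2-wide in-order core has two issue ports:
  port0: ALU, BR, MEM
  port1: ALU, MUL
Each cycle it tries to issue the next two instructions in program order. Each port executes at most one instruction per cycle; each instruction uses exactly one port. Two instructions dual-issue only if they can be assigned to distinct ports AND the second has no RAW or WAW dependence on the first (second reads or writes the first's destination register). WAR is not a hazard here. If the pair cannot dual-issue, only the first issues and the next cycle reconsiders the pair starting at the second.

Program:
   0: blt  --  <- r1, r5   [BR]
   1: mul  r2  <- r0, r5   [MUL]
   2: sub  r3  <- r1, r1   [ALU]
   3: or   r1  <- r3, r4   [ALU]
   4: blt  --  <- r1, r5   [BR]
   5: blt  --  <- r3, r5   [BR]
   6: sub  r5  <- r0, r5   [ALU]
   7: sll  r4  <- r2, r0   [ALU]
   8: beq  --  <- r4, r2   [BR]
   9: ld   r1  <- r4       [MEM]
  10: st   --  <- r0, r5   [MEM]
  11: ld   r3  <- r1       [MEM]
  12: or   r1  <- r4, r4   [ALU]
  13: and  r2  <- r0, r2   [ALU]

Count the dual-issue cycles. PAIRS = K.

t=0 i0+i1:blt;mul ; pair
t=1 i2:sub ; RAW r3
t=2 i3:or ; RAW r1
t=3 i4:blt ; no-port BR/BR
t=4 i5+i6:blt;sub ; pair
t=5 i7:sll ; RAW r4
t=6 i8:beq ; no-port BR/MEM
t=7 i9:ld ; no-port MEM/MEM
t=8 i10:st ; no-port MEM/MEM
t=9 i11+i12:ld;or ; pair
t=10 i13:and ; tail

PAIRS = 3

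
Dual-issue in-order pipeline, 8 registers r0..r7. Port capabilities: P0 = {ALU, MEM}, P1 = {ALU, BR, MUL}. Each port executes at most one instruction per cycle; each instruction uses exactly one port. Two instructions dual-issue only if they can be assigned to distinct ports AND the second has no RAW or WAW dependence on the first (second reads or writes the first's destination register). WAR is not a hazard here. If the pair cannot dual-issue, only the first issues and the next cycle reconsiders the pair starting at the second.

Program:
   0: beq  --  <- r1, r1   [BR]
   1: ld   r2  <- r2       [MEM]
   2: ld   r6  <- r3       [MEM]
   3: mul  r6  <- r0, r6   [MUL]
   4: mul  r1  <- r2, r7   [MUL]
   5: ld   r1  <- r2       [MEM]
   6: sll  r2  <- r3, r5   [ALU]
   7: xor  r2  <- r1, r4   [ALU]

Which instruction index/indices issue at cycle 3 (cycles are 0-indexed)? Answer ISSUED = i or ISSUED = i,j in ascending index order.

[0] i0+i1  beq.BR/ld.MEM  -- pair
[1] i2  ld.MEM  -- RAW+WAW r6
[2] i3  mul.MUL  -- no-port MUL/MUL
[3] i4  mul.MUL  -- WAW r1
[4] i5+i6  ld.MEM/sll.ALU  -- pair
[5] i7  xor.ALU  -- tail

ISSUED = 4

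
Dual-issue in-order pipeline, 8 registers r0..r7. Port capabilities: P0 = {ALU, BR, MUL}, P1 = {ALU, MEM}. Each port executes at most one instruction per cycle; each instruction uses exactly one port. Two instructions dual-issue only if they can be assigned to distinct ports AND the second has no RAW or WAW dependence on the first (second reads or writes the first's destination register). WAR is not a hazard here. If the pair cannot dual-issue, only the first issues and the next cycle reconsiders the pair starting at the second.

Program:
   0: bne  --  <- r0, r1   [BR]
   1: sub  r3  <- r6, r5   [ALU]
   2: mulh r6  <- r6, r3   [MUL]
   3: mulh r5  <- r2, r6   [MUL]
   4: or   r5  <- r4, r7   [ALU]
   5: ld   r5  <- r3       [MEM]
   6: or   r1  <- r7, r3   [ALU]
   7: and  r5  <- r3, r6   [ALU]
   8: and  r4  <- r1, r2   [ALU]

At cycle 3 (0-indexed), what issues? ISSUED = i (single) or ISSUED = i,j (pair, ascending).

  cy0 -> i0&i1 (bne/sub) dual
  cy1 -> i2 (mulh) no-port MUL/MUL
  cy2 -> i3 (mulh) WAW r5
  cy3 -> i4 (or) WAW r5
  cy4 -> i5&i6 (ld/or) dual
  cy5 -> i7&i8 (and/and) dual

ISSUED = 4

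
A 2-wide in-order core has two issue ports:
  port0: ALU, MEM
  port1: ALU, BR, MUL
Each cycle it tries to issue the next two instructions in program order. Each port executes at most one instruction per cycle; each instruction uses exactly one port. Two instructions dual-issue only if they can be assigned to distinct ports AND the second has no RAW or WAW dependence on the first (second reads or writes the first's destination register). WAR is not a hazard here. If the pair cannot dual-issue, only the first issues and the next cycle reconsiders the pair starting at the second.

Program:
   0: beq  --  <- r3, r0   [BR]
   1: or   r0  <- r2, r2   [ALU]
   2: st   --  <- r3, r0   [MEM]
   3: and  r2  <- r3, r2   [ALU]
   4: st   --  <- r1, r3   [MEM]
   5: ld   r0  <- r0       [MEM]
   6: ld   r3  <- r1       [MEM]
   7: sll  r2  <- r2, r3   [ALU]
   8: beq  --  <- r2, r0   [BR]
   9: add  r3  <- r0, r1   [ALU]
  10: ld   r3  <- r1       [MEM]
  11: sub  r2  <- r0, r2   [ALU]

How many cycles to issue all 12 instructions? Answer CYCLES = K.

c0: i0/i1 beq.BR or.ALU  dual
c1: i2/i3 st.MEM and.ALU  dual
c2: i4 st.MEM  no-port MEM/MEM
c3: i5 ld.MEM  no-port MEM/MEM
c4: i6 ld.MEM  RAW r3
c5: i7 sll.ALU  RAW r2
c6: i8/i9 beq.BR add.ALU  dual
c7: i10/i11 ld.MEM sub.ALU  dual

CYCLES = 8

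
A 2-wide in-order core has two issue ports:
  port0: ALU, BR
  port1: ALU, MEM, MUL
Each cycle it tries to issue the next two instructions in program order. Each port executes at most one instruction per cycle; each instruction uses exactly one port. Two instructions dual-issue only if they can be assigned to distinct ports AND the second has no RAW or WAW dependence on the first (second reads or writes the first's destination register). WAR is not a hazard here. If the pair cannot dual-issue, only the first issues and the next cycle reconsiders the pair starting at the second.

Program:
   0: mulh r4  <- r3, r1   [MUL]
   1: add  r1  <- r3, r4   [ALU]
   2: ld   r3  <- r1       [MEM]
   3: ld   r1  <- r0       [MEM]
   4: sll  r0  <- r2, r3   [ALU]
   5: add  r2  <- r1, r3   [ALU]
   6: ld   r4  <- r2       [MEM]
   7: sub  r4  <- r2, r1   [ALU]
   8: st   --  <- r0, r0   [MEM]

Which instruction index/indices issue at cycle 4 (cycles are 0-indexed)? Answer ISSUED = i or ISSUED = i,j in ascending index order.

0. mulh @i0  | RAW r4
1. add @i1  | RAW r1
2. ld @i2  | no-port MEM/MEM
3. ld/sll @i3,i4  | pair
4. add @i5  | RAW r2
5. ld @i6  | WAW r4
6. sub/st @i7,i8  | pair

ISSUED = 5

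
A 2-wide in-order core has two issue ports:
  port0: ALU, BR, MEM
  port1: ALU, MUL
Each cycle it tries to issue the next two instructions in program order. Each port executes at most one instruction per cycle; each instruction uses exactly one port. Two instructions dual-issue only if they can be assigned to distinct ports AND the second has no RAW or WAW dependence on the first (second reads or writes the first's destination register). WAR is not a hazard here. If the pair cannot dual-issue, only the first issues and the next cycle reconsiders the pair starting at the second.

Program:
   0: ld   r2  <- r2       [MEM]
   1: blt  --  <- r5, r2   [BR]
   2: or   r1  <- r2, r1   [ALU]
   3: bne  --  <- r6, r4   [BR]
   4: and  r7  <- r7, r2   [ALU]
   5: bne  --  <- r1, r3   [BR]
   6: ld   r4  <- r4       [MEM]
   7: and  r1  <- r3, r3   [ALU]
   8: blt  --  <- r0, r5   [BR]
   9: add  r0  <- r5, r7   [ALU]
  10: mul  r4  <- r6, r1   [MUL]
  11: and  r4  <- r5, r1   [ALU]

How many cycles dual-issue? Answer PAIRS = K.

PAIRS = 4

  cy0 -> i0 (ld) no-port MEM/BR
  cy1 -> i1+i2 (blt or) 2-wide
  cy2 -> i3+i4 (bne and) 2-wide
  cy3 -> i5 (bne) no-port BR/MEM
  cy4 -> i6+i7 (ld and) 2-wide
  cy5 -> i8+i9 (blt add) 2-wide
  cy6 -> i10 (mul) WAW r4
  cy7 -> i11 (and) tail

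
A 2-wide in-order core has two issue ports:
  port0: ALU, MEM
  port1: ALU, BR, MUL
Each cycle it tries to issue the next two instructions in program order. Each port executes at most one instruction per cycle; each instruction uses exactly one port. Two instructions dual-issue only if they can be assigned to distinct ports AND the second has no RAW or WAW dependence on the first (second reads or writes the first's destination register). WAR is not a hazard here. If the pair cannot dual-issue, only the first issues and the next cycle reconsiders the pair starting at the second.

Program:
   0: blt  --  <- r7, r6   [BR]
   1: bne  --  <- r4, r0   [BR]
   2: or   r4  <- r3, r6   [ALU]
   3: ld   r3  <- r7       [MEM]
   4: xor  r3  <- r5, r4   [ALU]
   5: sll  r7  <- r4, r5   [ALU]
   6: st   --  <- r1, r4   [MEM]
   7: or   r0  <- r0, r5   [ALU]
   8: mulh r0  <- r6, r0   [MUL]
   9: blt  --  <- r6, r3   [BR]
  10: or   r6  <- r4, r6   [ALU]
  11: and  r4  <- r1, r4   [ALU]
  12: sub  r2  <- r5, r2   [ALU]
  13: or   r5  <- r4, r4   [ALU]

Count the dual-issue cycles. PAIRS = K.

c0: i0 blt  no-port BR/BR
c1: i1/i2 bne/or  dual
c2: i3 ld  WAW r3
c3: i4/i5 xor/sll  dual
c4: i6/i7 st/or  dual
c5: i8 mulh  no-port MUL/BR
c6: i9/i10 blt/or  dual
c7: i11/i12 and/sub  dual
c8: i13 or  tail

PAIRS = 5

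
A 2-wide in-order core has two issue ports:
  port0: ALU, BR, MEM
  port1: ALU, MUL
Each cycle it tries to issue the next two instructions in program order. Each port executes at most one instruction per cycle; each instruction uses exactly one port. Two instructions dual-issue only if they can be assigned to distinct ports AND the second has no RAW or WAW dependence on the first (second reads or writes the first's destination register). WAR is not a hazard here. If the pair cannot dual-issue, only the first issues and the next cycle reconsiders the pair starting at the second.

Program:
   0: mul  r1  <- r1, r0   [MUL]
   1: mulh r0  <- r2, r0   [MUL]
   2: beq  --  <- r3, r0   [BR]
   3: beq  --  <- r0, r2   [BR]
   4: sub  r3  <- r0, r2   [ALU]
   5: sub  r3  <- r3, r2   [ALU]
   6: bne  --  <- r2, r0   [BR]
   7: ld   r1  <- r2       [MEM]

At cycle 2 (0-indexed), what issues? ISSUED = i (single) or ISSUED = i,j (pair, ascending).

ISSUED = 2

#0 head=0: mul i0 no-port MUL/MUL
#1 head=1: mulh i1 RAW r0
#2 head=2: beq i2 no-port BR/BR
#3 head=3: beq;sub i3&i4 pair
#4 head=5: sub;bne i5&i6 pair
#5 head=7: ld i7 tail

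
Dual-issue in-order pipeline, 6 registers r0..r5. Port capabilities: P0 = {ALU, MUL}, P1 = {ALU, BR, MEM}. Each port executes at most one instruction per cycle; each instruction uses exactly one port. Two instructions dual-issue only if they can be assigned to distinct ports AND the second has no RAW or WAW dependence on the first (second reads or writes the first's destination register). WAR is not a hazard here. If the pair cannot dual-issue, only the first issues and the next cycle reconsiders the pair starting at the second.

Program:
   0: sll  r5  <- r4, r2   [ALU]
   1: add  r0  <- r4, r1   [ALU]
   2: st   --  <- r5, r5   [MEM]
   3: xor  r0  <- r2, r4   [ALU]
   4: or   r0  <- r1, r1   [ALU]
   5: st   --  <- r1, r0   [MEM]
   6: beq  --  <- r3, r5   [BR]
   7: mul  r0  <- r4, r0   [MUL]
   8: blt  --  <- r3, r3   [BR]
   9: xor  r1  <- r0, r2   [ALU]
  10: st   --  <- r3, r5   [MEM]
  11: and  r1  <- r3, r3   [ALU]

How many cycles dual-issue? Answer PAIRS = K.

PAIRS = 5

0. sll.ALU;add.ALU @i0,i1  | dual
1. st.MEM;xor.ALU @i2,i3  | dual
2. or.ALU @i4  | RAW r0
3. st.MEM @i5  | no-port MEM/BR
4. beq.BR;mul.MUL @i6,i7  | dual
5. blt.BR;xor.ALU @i8,i9  | dual
6. st.MEM;and.ALU @i10,i11  | dual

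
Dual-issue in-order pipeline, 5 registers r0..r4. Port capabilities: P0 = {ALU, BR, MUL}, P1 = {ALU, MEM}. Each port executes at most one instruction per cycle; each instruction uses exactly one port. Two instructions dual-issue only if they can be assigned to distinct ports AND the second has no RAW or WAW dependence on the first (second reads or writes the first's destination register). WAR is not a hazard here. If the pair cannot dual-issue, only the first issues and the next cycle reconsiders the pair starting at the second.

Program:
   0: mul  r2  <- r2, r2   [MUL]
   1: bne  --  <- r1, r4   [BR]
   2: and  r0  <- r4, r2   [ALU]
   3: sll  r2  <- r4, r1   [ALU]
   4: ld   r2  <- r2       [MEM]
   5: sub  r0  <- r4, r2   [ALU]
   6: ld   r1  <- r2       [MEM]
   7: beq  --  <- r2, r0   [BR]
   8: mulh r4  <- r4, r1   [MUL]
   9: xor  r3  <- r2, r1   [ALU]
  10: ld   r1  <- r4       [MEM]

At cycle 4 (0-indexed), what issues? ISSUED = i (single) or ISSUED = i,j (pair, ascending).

0. mul @i0  | no-port MUL/BR
1. bne/and @i1&i2  | pair
2. sll @i3  | RAW+WAW r2
3. ld @i4  | RAW r2
4. sub/ld @i5&i6  | pair
5. beq @i7  | no-port BR/MUL
6. mulh/xor @i8&i9  | pair
7. ld @i10  | tail

ISSUED = 5,6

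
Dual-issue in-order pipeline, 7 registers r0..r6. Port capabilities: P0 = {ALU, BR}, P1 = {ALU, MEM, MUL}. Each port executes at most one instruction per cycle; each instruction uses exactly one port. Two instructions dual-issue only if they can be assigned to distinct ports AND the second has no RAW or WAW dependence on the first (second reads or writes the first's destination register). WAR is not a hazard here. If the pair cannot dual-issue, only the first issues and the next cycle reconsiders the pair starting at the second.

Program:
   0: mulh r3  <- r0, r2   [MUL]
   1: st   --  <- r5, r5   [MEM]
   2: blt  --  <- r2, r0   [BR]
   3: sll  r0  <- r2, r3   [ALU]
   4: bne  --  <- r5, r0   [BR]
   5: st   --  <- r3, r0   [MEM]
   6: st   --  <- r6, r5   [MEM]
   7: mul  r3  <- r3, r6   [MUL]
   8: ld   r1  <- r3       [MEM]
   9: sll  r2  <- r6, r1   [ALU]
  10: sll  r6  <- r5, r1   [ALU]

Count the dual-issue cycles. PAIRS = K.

[0] i0  mulh.MUL  -- no-port MUL/MEM
[1] i1/i2  st.MEM blt.BR  -- dual
[2] i3  sll.ALU  -- RAW r0
[3] i4/i5  bne.BR st.MEM  -- dual
[4] i6  st.MEM  -- no-port MEM/MUL
[5] i7  mul.MUL  -- no-port MUL/MEM
[6] i8  ld.MEM  -- RAW r1
[7] i9/i10  sll.ALU sll.ALU  -- dual

PAIRS = 3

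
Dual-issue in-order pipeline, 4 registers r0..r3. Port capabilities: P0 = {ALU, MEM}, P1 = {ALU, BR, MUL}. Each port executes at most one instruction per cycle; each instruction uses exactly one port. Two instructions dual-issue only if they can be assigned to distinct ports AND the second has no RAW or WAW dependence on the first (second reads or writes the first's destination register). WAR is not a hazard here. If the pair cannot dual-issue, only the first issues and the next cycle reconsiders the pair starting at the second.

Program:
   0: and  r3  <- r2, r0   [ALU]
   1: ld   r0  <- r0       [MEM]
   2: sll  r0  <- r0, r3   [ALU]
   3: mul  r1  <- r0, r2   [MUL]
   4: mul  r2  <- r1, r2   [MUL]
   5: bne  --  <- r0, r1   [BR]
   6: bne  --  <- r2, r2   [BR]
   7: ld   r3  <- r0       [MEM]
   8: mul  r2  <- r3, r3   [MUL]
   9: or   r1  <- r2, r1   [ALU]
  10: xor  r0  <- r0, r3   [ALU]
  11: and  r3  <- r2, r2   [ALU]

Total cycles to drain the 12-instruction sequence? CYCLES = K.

CYCLES = 9

0. and.ALU;ld.MEM @i0&i1  | dual
1. sll.ALU @i2  | RAW r0
2. mul.MUL @i3  | no-port MUL/MUL
3. mul.MUL @i4  | no-port MUL/BR
4. bne.BR @i5  | no-port BR/BR
5. bne.BR;ld.MEM @i6&i7  | dual
6. mul.MUL @i8  | RAW r2
7. or.ALU;xor.ALU @i9&i10  | dual
8. and.ALU @i11  | tail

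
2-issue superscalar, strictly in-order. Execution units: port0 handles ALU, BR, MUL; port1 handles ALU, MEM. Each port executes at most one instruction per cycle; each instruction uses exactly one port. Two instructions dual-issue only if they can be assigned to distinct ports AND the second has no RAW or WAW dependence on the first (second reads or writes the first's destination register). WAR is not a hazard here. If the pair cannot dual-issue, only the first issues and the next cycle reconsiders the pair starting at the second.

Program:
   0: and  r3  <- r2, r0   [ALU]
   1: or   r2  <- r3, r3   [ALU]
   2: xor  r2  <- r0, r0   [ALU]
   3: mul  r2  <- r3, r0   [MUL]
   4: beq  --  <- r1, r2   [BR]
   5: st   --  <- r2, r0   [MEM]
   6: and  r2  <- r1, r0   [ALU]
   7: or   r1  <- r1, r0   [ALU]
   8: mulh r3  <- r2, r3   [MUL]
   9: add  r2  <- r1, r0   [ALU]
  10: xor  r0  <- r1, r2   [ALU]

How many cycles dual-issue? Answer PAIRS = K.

c0: i0 and  RAW r3
c1: i1 or  WAW r2
c2: i2 xor  WAW r2
c3: i3 mul  no-port MUL/BR
c4: i4,i5 beq+st  2-wide
c5: i6,i7 and+or  2-wide
c6: i8,i9 mulh+add  2-wide
c7: i10 xor  tail

PAIRS = 3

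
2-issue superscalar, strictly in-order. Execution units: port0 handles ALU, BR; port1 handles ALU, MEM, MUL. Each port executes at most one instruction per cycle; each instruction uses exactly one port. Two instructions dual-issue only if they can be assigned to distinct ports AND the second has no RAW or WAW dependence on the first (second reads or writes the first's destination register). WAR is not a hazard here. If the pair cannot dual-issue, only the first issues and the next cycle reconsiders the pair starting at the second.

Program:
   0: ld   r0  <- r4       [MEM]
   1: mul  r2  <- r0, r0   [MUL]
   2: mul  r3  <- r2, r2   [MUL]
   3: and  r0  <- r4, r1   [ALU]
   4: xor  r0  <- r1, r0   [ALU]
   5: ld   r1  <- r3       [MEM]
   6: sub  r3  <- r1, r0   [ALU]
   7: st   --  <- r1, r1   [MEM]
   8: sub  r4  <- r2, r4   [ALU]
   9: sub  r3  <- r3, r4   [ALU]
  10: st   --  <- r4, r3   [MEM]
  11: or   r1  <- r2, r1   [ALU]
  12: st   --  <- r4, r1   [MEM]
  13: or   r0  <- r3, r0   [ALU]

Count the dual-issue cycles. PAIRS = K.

PAIRS = 5

c0: i0 ld  no-port MEM/MUL
c1: i1 mul  no-port MUL/MUL
c2: i2&i3 mul+and  2-wide
c3: i4&i5 xor+ld  2-wide
c4: i6&i7 sub+st  2-wide
c5: i8 sub  RAW r4
c6: i9 sub  RAW r3
c7: i10&i11 st+or  2-wide
c8: i12&i13 st+or  2-wide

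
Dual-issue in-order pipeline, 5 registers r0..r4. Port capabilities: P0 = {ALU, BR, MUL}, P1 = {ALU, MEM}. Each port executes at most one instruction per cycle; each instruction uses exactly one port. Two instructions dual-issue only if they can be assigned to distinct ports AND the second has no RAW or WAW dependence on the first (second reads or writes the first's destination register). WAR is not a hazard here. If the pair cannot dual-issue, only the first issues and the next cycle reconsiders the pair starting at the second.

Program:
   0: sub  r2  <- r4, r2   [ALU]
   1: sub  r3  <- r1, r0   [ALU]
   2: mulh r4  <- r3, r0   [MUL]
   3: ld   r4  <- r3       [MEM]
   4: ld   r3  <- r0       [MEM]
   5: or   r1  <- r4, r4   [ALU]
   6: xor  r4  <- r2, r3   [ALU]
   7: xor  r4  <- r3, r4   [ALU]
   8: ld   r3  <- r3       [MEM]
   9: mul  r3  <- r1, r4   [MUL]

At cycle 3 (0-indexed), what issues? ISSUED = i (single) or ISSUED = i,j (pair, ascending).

  cy0 -> i0+i1 (sub+sub) pair
  cy1 -> i2 (mulh) WAW r4
  cy2 -> i3 (ld) no-port MEM/MEM
  cy3 -> i4+i5 (ld+or) pair
  cy4 -> i6 (xor) RAW+WAW r4
  cy5 -> i7+i8 (xor+ld) pair
  cy6 -> i9 (mul) tail

ISSUED = 4,5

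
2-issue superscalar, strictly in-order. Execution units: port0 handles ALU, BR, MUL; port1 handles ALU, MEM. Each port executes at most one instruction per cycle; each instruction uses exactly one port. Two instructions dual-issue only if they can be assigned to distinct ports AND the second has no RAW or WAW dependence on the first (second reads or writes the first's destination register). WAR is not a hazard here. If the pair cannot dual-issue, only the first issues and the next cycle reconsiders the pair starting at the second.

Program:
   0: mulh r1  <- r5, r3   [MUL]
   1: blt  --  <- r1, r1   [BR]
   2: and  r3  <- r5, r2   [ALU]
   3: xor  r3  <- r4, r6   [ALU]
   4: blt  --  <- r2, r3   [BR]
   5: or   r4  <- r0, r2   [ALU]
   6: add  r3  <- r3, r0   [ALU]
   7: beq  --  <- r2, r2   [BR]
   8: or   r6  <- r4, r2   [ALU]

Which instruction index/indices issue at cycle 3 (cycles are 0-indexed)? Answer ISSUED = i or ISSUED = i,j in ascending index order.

[0] i0  mulh.MUL  -- no-port MUL/BR
[1] i1+i2  blt.BR/and.ALU  -- pair
[2] i3  xor.ALU  -- RAW r3
[3] i4+i5  blt.BR/or.ALU  -- pair
[4] i6+i7  add.ALU/beq.BR  -- pair
[5] i8  or.ALU  -- tail

ISSUED = 4,5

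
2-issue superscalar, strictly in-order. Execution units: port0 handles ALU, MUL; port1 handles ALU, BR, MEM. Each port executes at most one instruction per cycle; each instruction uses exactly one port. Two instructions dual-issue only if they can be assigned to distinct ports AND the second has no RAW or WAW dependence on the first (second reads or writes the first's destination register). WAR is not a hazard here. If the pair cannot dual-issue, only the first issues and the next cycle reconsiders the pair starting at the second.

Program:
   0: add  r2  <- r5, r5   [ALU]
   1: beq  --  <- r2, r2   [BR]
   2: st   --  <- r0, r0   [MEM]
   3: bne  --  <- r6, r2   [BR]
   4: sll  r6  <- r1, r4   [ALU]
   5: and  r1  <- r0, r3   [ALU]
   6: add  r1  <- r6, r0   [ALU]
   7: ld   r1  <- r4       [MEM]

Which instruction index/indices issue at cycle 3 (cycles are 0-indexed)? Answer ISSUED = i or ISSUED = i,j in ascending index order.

ISSUED = 3,4

t=0 i0:add ; RAW r2
t=1 i1:beq ; no-port BR/MEM
t=2 i2:st ; no-port MEM/BR
t=3 i3&i4:bne/sll ; pair
t=4 i5:and ; WAW r1
t=5 i6:add ; WAW r1
t=6 i7:ld ; tail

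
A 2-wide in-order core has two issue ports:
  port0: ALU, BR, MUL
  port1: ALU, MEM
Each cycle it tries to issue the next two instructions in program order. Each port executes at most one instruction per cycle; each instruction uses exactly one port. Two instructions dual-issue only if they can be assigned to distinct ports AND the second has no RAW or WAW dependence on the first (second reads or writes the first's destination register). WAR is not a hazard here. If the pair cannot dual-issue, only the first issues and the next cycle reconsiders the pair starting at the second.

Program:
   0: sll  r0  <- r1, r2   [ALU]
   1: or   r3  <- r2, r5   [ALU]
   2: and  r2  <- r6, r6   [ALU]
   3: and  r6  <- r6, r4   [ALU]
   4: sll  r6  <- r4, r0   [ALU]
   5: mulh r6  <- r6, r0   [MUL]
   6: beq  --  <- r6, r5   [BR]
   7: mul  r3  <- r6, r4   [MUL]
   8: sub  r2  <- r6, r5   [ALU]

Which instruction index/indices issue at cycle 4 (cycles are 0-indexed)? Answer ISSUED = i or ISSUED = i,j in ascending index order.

t=0 i0&i1:sll+or ; 2-wide
t=1 i2&i3:and+and ; 2-wide
t=2 i4:sll ; RAW+WAW r6
t=3 i5:mulh ; no-port MUL/BR
t=4 i6:beq ; no-port BR/MUL
t=5 i7&i8:mul+sub ; 2-wide

ISSUED = 6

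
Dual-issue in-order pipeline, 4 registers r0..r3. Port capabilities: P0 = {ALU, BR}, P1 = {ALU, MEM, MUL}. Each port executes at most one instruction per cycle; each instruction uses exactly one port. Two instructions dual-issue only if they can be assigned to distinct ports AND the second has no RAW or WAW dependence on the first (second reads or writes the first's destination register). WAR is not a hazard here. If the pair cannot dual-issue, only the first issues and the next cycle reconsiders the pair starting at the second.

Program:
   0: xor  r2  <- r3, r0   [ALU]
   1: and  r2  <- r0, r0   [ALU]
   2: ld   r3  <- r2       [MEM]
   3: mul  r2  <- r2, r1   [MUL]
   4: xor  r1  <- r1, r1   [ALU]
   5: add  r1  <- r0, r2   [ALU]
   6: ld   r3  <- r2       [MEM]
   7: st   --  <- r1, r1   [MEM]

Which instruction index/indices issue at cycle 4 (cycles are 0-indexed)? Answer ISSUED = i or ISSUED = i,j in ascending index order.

t=0 i0:xor.ALU ; WAW r2
t=1 i1:and.ALU ; RAW r2
t=2 i2:ld.MEM ; no-port MEM/MUL
t=3 i3,i4:mul.MUL;xor.ALU ; pair
t=4 i5,i6:add.ALU;ld.MEM ; pair
t=5 i7:st.MEM ; tail

ISSUED = 5,6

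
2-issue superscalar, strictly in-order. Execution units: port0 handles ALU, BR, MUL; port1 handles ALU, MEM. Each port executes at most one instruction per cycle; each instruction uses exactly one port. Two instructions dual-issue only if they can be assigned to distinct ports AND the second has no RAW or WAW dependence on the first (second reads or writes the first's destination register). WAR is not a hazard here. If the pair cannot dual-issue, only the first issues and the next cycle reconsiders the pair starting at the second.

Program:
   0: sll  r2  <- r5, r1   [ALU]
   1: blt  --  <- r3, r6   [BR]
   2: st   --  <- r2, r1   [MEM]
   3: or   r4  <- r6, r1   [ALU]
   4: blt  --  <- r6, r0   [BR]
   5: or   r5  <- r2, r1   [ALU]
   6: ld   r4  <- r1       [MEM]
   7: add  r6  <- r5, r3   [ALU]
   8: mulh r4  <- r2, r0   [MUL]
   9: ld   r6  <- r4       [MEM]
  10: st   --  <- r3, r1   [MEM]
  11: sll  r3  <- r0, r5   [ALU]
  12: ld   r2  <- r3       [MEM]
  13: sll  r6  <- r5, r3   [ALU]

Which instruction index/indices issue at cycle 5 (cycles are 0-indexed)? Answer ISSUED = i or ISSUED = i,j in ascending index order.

ISSUED = 9

  cy0 -> i0/i1 (sll blt) dual
  cy1 -> i2/i3 (st or) dual
  cy2 -> i4/i5 (blt or) dual
  cy3 -> i6/i7 (ld add) dual
  cy4 -> i8 (mulh) RAW r4
  cy5 -> i9 (ld) no-port MEM/MEM
  cy6 -> i10/i11 (st sll) dual
  cy7 -> i12/i13 (ld sll) dual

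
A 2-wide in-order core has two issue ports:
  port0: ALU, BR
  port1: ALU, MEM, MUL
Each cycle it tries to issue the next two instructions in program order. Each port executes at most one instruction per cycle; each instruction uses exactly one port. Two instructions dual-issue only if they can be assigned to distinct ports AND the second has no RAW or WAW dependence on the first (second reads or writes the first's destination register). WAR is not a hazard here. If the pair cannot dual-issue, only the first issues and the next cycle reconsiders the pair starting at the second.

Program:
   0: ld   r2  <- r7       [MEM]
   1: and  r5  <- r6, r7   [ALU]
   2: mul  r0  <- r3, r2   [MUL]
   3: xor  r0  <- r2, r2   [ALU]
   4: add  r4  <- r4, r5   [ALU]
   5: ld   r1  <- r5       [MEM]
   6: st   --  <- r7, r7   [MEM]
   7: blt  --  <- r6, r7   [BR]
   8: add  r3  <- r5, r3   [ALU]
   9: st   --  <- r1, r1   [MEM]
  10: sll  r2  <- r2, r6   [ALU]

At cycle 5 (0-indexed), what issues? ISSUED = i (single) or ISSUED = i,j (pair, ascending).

ISSUED = 8,9

c0: i0/i1 ld/and  pair
c1: i2 mul  WAW r0
c2: i3/i4 xor/add  pair
c3: i5 ld  no-port MEM/MEM
c4: i6/i7 st/blt  pair
c5: i8/i9 add/st  pair
c6: i10 sll  tail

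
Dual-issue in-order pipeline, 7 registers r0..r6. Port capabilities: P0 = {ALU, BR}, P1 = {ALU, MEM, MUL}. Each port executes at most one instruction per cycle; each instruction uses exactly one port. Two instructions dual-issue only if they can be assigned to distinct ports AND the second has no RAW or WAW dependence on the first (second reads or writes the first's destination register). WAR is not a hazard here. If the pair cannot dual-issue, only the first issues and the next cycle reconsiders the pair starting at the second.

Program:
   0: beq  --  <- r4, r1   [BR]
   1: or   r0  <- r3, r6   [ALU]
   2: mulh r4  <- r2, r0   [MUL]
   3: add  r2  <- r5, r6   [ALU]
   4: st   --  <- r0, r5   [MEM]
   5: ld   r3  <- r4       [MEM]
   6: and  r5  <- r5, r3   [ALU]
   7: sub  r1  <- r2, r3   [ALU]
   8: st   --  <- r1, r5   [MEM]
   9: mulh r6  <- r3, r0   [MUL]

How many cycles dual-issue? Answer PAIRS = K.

c0: i0,i1 beq+or  pair
c1: i2,i3 mulh+add  pair
c2: i4 st  no-port MEM/MEM
c3: i5 ld  RAW r3
c4: i6,i7 and+sub  pair
c5: i8 st  no-port MEM/MUL
c6: i9 mulh  tail

PAIRS = 3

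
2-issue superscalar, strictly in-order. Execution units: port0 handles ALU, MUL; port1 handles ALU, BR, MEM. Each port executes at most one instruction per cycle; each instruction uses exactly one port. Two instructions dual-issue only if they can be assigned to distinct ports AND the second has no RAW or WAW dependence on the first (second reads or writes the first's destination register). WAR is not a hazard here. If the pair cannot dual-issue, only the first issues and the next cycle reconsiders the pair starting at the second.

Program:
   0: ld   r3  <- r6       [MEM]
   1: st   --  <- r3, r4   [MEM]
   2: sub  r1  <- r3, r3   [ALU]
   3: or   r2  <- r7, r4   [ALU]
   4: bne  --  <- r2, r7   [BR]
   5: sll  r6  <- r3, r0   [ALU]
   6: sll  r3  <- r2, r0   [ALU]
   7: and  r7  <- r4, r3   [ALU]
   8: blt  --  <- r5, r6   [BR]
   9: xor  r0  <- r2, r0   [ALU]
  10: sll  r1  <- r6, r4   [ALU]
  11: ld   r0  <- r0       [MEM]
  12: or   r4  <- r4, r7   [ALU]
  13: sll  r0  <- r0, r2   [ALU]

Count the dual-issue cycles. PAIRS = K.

t=0 i0:ld ; no-port MEM/MEM
t=1 i1/i2:st;sub ; pair
t=2 i3:or ; RAW r2
t=3 i4/i5:bne;sll ; pair
t=4 i6:sll ; RAW r3
t=5 i7/i8:and;blt ; pair
t=6 i9/i10:xor;sll ; pair
t=7 i11/i12:ld;or ; pair
t=8 i13:sll ; tail

PAIRS = 5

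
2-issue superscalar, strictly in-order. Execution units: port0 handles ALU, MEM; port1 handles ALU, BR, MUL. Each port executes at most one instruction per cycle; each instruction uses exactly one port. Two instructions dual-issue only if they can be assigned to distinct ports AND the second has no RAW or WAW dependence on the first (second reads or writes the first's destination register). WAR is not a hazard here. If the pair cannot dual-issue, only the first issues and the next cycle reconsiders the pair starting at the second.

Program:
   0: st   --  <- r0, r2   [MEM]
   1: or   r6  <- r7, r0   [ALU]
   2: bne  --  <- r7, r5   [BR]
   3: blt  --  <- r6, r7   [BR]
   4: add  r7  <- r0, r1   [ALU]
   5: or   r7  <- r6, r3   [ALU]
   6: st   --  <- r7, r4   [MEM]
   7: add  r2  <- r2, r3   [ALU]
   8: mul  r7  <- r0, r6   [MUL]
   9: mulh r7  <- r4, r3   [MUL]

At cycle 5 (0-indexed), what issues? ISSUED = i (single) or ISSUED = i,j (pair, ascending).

ISSUED = 8

t=0 i0&i1:st.MEM/or.ALU ; dual
t=1 i2:bne.BR ; no-port BR/BR
t=2 i3&i4:blt.BR/add.ALU ; dual
t=3 i5:or.ALU ; RAW r7
t=4 i6&i7:st.MEM/add.ALU ; dual
t=5 i8:mul.MUL ; no-port MUL/MUL
t=6 i9:mulh.MUL ; tail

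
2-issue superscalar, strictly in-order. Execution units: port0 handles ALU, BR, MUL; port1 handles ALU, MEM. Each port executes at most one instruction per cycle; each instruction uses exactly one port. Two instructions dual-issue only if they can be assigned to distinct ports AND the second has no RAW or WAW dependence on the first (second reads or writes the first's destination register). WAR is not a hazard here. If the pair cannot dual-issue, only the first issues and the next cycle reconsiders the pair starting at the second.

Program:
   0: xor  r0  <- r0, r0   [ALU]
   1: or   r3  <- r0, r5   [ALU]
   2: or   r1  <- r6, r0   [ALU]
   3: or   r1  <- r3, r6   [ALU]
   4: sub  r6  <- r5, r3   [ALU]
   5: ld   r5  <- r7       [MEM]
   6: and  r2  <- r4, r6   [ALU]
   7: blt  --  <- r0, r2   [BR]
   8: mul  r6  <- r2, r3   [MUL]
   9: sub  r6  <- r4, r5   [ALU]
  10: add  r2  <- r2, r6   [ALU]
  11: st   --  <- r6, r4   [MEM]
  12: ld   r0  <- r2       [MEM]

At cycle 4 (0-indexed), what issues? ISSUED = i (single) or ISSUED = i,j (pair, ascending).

ISSUED = 7

[0] i0  xor.ALU  -- RAW r0
[1] i1+i2  or.ALU or.ALU  -- dual
[2] i3+i4  or.ALU sub.ALU  -- dual
[3] i5+i6  ld.MEM and.ALU  -- dual
[4] i7  blt.BR  -- no-port BR/MUL
[5] i8  mul.MUL  -- WAW r6
[6] i9  sub.ALU  -- RAW r6
[7] i10+i11  add.ALU st.MEM  -- dual
[8] i12  ld.MEM  -- tail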